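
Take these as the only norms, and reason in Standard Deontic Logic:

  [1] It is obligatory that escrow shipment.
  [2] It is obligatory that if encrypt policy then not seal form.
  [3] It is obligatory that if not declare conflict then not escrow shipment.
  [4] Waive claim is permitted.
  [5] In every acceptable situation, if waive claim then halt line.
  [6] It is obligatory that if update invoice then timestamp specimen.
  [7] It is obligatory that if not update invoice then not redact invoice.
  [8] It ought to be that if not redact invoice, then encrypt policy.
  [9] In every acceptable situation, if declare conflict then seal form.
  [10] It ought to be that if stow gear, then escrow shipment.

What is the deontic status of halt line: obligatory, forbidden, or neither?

Premise 5 is O(waive_claim → halt_line), but O(waive_claim) is not derivable from the premises (the permission P(waive_claim) asserts only ¬O(¬waive_claim), not O(waive_claim)), so it does not yield O(halt_line).
No premise or chain of K-axiom applications forces O(halt_line), and none forces O(¬halt_line). So halt_line is neither obligatory nor forbidden under these norms.

Neither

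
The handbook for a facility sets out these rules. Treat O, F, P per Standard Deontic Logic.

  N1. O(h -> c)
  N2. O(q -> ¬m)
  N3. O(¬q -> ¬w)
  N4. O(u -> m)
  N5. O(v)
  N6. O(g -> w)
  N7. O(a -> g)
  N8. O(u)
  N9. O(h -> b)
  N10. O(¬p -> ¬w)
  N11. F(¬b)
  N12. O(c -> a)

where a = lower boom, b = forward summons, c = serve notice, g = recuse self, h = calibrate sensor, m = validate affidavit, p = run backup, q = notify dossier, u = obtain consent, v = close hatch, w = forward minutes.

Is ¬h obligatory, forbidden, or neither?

From premise 8 we have O(u).
Premise 4 is O(u -> m); since O(u), deontic closure gives O(m).
Premise 2, O(q -> ¬m), contraposes to O(m -> ¬q); with O(m) we get O(¬q).
Premise 3 is O(¬q -> ¬w); since O(¬q), deontic closure gives O(¬w).
Premise 6, O(g -> w), contraposes to O(¬w -> ¬g); with O(¬w) we get O(¬g).
Premise 7, O(a -> g), contraposes to O(¬g -> ¬a); with O(¬g) we get O(¬a).
Premise 12, O(c -> a), contraposes to O(¬a -> ¬c); with O(¬a) we get O(¬c).
The contrapositive of premise 1 (O(h -> c)) is O(¬c -> ¬h), and O(¬c) is already established, so O(¬h).
Premises 5, 9, 10, 11 do not contribute to this derivation.
Hence ¬h is obligatory.

Obligatory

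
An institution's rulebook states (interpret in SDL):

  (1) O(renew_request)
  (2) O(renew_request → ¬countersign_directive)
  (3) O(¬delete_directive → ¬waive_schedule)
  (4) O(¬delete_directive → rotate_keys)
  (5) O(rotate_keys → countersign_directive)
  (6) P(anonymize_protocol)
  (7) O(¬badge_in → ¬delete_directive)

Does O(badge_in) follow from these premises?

Premise 1 gives O(renew_request).
Applying K to premise 2 (O(renew_request → ¬countersign_directive)) and O(renew_request) yields O(¬countersign_directive).
The contrapositive of premise 5 (O(rotate_keys → countersign_directive)) is O(¬countersign_directive → ¬rotate_keys), and O(¬countersign_directive) is already established, so O(¬rotate_keys).
The contrapositive of premise 4 (O(¬delete_directive → rotate_keys)) is O(¬rotate_keys → delete_directive), and O(¬rotate_keys) is already established, so O(delete_directive).
Premise 7, O(¬badge_in → ¬delete_directive), contraposes to O(delete_directive → badge_in); with O(delete_directive) we get O(badge_in).
Premises 3, 6 do not contribute to this derivation.
So O(badge_in) follows.

Yes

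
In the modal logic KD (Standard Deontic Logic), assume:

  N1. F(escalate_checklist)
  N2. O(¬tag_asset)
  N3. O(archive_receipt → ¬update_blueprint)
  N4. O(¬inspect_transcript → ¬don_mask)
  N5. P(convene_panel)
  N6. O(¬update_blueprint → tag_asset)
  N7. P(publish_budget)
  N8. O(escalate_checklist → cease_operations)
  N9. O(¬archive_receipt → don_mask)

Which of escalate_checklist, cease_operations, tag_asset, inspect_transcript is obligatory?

Premise 2 gives O(¬tag_asset).
Premise 6, O(¬update_blueprint → tag_asset), contraposes to O(¬tag_asset → update_blueprint); with O(¬tag_asset) we get O(update_blueprint).
Premise 3, O(archive_receipt → ¬update_blueprint), contraposes to O(update_blueprint → ¬archive_receipt); with O(update_blueprint) we get O(¬archive_receipt).
With premise 9, O(¬archive_receipt → don_mask), the K-axiom yields O(don_mask).
Premise 4 is O(¬inspect_transcript → ¬don_mask); contrapositively O(don_mask → inspect_transcript). Since O(don_mask) holds, K gives O(inspect_transcript).
So O(inspect_transcript) holds — inspect_transcript is obligatory. None of the other listed options is made obligatory by any chain of premises.

inspect_transcript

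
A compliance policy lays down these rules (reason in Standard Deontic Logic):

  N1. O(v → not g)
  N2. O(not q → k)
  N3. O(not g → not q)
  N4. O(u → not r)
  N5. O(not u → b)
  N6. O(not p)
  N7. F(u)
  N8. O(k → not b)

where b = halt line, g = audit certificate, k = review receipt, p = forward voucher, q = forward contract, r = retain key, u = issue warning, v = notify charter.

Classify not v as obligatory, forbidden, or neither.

Obligatory

Premise 7 is F(u), i.e. O(not u).
Premise 5 is O(not u → b); since O(not u), deontic closure gives O(b).
Premise 8 is O(k → not b); contrapositively O(b → not k). Since O(b) holds, K gives O(not k).
Premise 2 is O(not q → k); contrapositively O(not k → q). Since O(not k) holds, K gives O(q).
Premise 3, O(not g → not q), contraposes to O(q → g); with O(q) we get O(g).
The contrapositive of premise 1 (O(v → not g)) is O(g → not v), and O(g) is already established, so O(not v).
Premises 4, 6 do not contribute to this derivation.
Hence not v is obligatory.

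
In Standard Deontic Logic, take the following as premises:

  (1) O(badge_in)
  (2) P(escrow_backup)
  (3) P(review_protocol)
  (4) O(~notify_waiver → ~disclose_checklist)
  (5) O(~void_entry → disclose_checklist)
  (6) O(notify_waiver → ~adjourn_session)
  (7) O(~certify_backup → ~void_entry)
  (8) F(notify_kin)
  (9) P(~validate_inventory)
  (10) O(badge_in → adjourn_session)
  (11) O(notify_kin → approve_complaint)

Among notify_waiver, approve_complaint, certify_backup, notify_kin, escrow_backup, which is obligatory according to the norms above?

certify_backup

Premise 1 gives O(badge_in).
Premise 10 is O(badge_in → adjourn_session); since O(badge_in), deontic closure gives O(adjourn_session).
The contrapositive of premise 6 (O(notify_waiver → ~adjourn_session)) is O(adjourn_session → ~notify_waiver), and O(adjourn_session) is already established, so O(~notify_waiver).
Applying K to premise 4 (O(~notify_waiver → ~disclose_checklist)) and O(~notify_waiver) yields O(~disclose_checklist).
Premise 5 is O(~void_entry → disclose_checklist); contrapositively O(~disclose_checklist → void_entry). Since O(~disclose_checklist) holds, K gives O(void_entry).
The contrapositive of premise 7 (O(~certify_backup → ~void_entry)) is O(void_entry → certify_backup), and O(void_entry) is already established, so O(certify_backup).
So O(certify_backup) holds — certify_backup is obligatory. None of the other listed options is made obligatory by any chain of premises.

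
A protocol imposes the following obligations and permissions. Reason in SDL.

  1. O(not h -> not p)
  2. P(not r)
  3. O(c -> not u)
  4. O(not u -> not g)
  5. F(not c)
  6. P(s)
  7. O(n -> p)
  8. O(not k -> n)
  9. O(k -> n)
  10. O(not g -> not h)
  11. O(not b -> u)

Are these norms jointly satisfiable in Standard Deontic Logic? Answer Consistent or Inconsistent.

Premises 8 and 9 are O(not k -> n) and O(k -> n); every ideal world satisfies not k or k, so in either case n holds — hence O(n).
From O(n) and premise 7, O(n -> p), we obtain O(p).
Premise 1 is O(not h -> not p); contrapositively O(p -> h). Since O(p) holds, K gives O(h).
Premise 10 is O(not g -> not h); contrapositively O(h -> g). Since O(h) holds, K gives O(g).
The contrapositive of premise 4 (O(not u -> not g)) is O(g -> u), and O(g) is already established, so O(u).
The contrapositive of premise 3 (O(c -> not u)) is O(u -> not c), and O(u) is already established, so O(not c).
Yet premise 5 is F(not c), i.e. O(c).
We now have both O(not c) and O(c) — c is simultaneously obligatory and forbidden, violating the D-axiom.

Inconsistent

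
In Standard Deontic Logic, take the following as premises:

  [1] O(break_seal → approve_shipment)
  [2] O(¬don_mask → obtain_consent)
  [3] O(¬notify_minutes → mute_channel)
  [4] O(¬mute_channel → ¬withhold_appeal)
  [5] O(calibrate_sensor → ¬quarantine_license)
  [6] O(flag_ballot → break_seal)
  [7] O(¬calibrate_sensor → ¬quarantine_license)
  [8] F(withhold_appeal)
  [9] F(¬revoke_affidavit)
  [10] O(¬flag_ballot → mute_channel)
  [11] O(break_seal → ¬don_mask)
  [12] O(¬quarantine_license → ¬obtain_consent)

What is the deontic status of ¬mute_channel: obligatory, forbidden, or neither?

By case analysis on ¬calibrate_sensor: premise 7 gives O(¬calibrate_sensor → ¬quarantine_license) and premise 5 gives O(calibrate_sensor → ¬quarantine_license), so O(¬quarantine_license) either way.
From O(¬quarantine_license) and premise 12, O(¬quarantine_license → ¬obtain_consent), we obtain O(¬obtain_consent).
Premise 2 is O(¬don_mask → obtain_consent); contrapositively O(¬obtain_consent → don_mask). Since O(¬obtain_consent) holds, K gives O(don_mask).
The contrapositive of premise 11 (O(break_seal → ¬don_mask)) is O(don_mask → ¬break_seal), and O(don_mask) is already established, so O(¬break_seal).
Premise 6, O(flag_ballot → break_seal), contraposes to O(¬break_seal → ¬flag_ballot); with O(¬break_seal) we get O(¬flag_ballot).
With premise 10, O(¬flag_ballot → mute_channel), the K-axiom yields O(mute_channel).
Premises 1, 3, 4, 8, 9 do not contribute to this derivation.
Thus O(mute_channel), which is F(¬mute_channel): ¬mute_channel is forbidden.

Forbidden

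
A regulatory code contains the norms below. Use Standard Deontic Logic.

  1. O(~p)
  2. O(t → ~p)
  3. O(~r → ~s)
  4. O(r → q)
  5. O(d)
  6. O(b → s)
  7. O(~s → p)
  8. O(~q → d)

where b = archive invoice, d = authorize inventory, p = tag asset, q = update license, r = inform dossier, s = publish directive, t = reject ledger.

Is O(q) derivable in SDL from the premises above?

Premise 1 gives O(~p).
The contrapositive of premise 7 (O(~s → p)) is O(~p → s), and O(~p) is already established, so O(s).
Premise 3, O(~r → ~s), contraposes to O(s → r); with O(s) we get O(r).
With premise 4, O(r → q), the K-axiom yields O(q).
Premises 2, 5, 6, 8 do not contribute to this derivation.
So O(q) follows.

Yes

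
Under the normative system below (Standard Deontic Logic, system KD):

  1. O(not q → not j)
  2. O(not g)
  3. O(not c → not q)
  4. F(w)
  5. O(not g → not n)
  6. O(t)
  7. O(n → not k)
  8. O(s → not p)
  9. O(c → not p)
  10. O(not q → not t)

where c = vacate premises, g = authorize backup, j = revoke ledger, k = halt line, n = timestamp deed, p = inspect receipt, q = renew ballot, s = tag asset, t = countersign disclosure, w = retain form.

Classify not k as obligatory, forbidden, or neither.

Neither

Premise 7 is O(n → not k), but O(n) is not derivable from the premises, so it does not yield O(not k).
No premise or chain of K-axiom applications forces O(not k), and none forces O(k). So not k is neither obligatory nor forbidden under these norms.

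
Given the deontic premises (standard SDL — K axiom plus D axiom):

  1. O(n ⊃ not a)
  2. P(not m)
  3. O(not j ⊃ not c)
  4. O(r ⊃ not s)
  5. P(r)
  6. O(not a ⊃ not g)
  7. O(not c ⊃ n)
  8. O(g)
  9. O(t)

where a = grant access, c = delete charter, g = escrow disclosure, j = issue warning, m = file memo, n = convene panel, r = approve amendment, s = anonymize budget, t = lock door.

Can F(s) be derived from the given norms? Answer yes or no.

No

Premise 4 is O(r ⊃ not s), but O(r) is not derivable from the premises (the permission P(r) asserts only not O(not r), not O(r)), so it does not yield O(not s).
No other premise forces O(not s). An ideal world satisfying every premise can still have s true, so F(s) is not derivable.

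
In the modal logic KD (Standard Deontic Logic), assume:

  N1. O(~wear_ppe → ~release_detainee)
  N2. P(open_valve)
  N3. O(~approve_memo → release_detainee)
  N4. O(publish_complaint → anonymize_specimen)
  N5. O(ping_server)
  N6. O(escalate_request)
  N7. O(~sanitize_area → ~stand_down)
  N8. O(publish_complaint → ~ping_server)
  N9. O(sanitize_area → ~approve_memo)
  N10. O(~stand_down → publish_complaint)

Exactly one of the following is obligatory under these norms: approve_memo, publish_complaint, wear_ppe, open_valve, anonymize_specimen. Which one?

wear_ppe

Premise 5 gives O(ping_server).
The contrapositive of premise 8 (O(publish_complaint → ~ping_server)) is O(ping_server → ~publish_complaint), and O(ping_server) is already established, so O(~publish_complaint).
The contrapositive of premise 10 (O(~stand_down → publish_complaint)) is O(~publish_complaint → stand_down), and O(~publish_complaint) is already established, so O(stand_down).
Premise 7 is O(~sanitize_area → ~stand_down); contrapositively O(stand_down → sanitize_area). Since O(stand_down) holds, K gives O(sanitize_area).
With premise 9, O(sanitize_area → ~approve_memo), the K-axiom yields O(~approve_memo).
From O(~approve_memo) and premise 3, O(~approve_memo → release_detainee), we obtain O(release_detainee).
Premise 1, O(~wear_ppe → ~release_detainee), contraposes to O(release_detainee → wear_ppe); with O(release_detainee) we get O(wear_ppe).
So O(wear_ppe) holds — wear_ppe is obligatory. None of the other listed options is made obligatory by any chain of premises.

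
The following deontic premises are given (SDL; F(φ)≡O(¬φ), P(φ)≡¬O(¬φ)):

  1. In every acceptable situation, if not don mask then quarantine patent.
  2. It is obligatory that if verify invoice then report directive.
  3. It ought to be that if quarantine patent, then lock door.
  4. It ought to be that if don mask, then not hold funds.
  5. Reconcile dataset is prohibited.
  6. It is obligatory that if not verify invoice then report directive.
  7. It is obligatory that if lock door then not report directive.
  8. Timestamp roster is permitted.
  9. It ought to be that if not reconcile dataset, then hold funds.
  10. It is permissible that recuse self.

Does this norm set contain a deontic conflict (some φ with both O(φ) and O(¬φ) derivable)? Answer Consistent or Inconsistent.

Inconsistent

By case analysis on ¬verify_invoice: premise 6 gives O(¬verify_invoice → report_directive) and premise 2 gives O(verify_invoice → report_directive), so O(report_directive) either way.
The contrapositive of premise 7 (O(lock_door → ¬report_directive)) is O(report_directive → ¬lock_door), and O(report_directive) is already established, so O(¬lock_door).
The contrapositive of premise 3 (O(quarantine_patent → lock_door)) is O(¬lock_door → ¬quarantine_patent), and O(¬lock_door) is already established, so O(¬quarantine_patent).
Premise 1, O(¬don_mask → quarantine_patent), contraposes to O(¬quarantine_patent → don_mask); with O(¬quarantine_patent) we get O(don_mask).
Applying K to premise 4 (O(don_mask → ¬hold_funds)) and O(don_mask) yields O(¬hold_funds).
Premise 9, O(¬reconcile_dataset → hold_funds), contraposes to O(¬hold_funds → reconcile_dataset); with O(¬hold_funds) we get O(reconcile_dataset).
But premise 5, F(reconcile_dataset), means O(¬reconcile_dataset).
We now have both O(reconcile_dataset) and O(¬reconcile_dataset) — reconcile_dataset is simultaneously obligatory and forbidden, violating the D-axiom.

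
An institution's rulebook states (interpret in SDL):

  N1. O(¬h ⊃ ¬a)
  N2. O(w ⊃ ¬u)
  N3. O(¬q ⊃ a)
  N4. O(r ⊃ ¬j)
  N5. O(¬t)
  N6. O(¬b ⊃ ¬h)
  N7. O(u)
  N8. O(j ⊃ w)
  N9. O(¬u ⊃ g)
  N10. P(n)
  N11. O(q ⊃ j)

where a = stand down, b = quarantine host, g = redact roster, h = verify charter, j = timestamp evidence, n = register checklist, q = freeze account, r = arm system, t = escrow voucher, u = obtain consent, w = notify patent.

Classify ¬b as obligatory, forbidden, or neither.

Forbidden

Premise 7 gives O(u).
Premise 2 is O(w ⊃ ¬u); contrapositively O(u ⊃ ¬w). Since O(u) holds, K gives O(¬w).
Premise 8, O(j ⊃ w), contraposes to O(¬w ⊃ ¬j); with O(¬w) we get O(¬j).
The contrapositive of premise 11 (O(q ⊃ j)) is O(¬j ⊃ ¬q), and O(¬j) is already established, so O(¬q).
With premise 3, O(¬q ⊃ a), the K-axiom yields O(a).
Premise 1, O(¬h ⊃ ¬a), contraposes to O(a ⊃ h); with O(a) we get O(h).
The contrapositive of premise 6 (O(¬b ⊃ ¬h)) is O(h ⊃ b), and O(h) is already established, so O(b).
Premises 4, 5, 9, 10 do not contribute to this derivation.
Thus O(b), which is F(¬b): ¬b is forbidden.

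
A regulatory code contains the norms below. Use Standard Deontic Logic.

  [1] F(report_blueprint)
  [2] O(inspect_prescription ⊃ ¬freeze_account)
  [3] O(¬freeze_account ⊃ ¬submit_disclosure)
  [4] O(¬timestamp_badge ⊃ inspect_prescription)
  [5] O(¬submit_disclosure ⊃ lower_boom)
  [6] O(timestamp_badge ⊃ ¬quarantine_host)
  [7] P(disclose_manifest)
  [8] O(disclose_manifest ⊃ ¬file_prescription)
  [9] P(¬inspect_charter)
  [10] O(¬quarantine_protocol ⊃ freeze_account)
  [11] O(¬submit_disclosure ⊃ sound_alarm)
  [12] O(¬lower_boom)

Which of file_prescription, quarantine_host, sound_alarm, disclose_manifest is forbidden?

quarantine_host

From premise 12 we have O(¬lower_boom).
The contrapositive of premise 5 (O(¬submit_disclosure ⊃ lower_boom)) is O(¬lower_boom ⊃ submit_disclosure), and O(¬lower_boom) is already established, so O(submit_disclosure).
Premise 3, O(¬freeze_account ⊃ ¬submit_disclosure), contraposes to O(submit_disclosure ⊃ freeze_account); with O(submit_disclosure) we get O(freeze_account).
The contrapositive of premise 2 (O(inspect_prescription ⊃ ¬freeze_account)) is O(freeze_account ⊃ ¬inspect_prescription), and O(freeze_account) is already established, so O(¬inspect_prescription).
Premise 4 is O(¬timestamp_badge ⊃ inspect_prescription); contrapositively O(¬inspect_prescription ⊃ timestamp_badge). Since O(¬inspect_prescription) holds, K gives O(timestamp_badge).
Applying K to premise 6 (O(timestamp_badge ⊃ ¬quarantine_host)) and O(timestamp_badge) yields O(¬quarantine_host).
So O(¬quarantine_host) holds, i.e. quarantine_host is forbidden. None of the other listed options is forbidden under the premises.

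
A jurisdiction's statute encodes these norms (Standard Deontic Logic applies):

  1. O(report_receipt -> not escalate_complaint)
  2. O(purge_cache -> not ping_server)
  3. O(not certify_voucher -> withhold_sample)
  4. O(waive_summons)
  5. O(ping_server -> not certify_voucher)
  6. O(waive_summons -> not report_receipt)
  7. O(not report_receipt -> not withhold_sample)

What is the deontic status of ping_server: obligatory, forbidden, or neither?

Forbidden

From premise 4 we have O(waive_summons).
Applying K to premise 6 (O(waive_summons -> not report_receipt)) and O(waive_summons) yields O(not report_receipt).
With premise 7, O(not report_receipt -> not withhold_sample), the K-axiom yields O(not withhold_sample).
The contrapositive of premise 3 (O(not certify_voucher -> withhold_sample)) is O(not withhold_sample -> certify_voucher), and O(not withhold_sample) is already established, so O(certify_voucher).
The contrapositive of premise 5 (O(ping_server -> not certify_voucher)) is O(certify_voucher -> not ping_server), and O(certify_voucher) is already established, so O(not ping_server).
Premises 1, 2 do not contribute to this derivation.
Thus O(not ping_server), which is F(ping_server): ping_server is forbidden.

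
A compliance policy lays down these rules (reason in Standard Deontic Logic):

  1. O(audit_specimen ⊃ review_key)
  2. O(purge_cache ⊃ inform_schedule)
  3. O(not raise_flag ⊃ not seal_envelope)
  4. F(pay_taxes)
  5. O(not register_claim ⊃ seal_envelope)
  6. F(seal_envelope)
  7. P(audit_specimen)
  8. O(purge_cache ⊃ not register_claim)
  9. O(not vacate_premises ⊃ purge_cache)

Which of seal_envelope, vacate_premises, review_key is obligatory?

Premise 6 is F(seal_envelope), i.e. O(not seal_envelope).
The contrapositive of premise 5 (O(not register_claim ⊃ seal_envelope)) is O(not seal_envelope ⊃ register_claim), and O(not seal_envelope) is already established, so O(register_claim).
Premise 8 is O(purge_cache ⊃ not register_claim); contrapositively O(register_claim ⊃ not purge_cache). Since O(register_claim) holds, K gives O(not purge_cache).
Premise 9 is O(not vacate_premises ⊃ purge_cache); contrapositively O(not purge_cache ⊃ vacate_premises). Since O(not purge_cache) holds, K gives O(vacate_premises).
So O(vacate_premises) holds — vacate_premises is obligatory. None of the other listed options is made obligatory by any chain of premises.

vacate_premises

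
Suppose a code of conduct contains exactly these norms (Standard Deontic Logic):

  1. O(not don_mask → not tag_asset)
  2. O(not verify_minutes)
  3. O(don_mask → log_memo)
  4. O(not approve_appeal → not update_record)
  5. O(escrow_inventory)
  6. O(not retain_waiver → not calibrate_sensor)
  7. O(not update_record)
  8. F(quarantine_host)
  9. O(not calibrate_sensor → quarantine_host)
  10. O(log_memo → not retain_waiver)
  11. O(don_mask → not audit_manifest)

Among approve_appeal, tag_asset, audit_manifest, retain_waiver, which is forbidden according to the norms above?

tag_asset

Premise 8 is F(quarantine_host), i.e. O(not quarantine_host).
Premise 9, O(not calibrate_sensor → quarantine_host), contraposes to O(not quarantine_host → calibrate_sensor); with O(not quarantine_host) we get O(calibrate_sensor).
Premise 6, O(not retain_waiver → not calibrate_sensor), contraposes to O(calibrate_sensor → retain_waiver); with O(calibrate_sensor) we get O(retain_waiver).
The contrapositive of premise 10 (O(log_memo → not retain_waiver)) is O(retain_waiver → not log_memo), and O(retain_waiver) is already established, so O(not log_memo).
The contrapositive of premise 3 (O(don_mask → log_memo)) is O(not log_memo → not don_mask), and O(not log_memo) is already established, so O(not don_mask).
Applying K to premise 1 (O(not don_mask → not tag_asset)) and O(not don_mask) yields O(not tag_asset).
So O(not tag_asset) holds, i.e. tag_asset is forbidden. None of the other listed options is forbidden under the premises.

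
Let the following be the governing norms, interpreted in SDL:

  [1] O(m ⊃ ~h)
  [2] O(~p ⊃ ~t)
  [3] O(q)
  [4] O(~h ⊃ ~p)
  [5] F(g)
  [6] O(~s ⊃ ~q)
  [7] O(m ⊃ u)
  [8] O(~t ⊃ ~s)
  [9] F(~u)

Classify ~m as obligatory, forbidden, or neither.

Obligatory

From premise 3 we have O(q).
The contrapositive of premise 6 (O(~s ⊃ ~q)) is O(q ⊃ s), and O(q) is already established, so O(s).
Premise 8 is O(~t ⊃ ~s); contrapositively O(s ⊃ t). Since O(s) holds, K gives O(t).
The contrapositive of premise 2 (O(~p ⊃ ~t)) is O(t ⊃ p), and O(t) is already established, so O(p).
Premise 4 is O(~h ⊃ ~p); contrapositively O(p ⊃ h). Since O(p) holds, K gives O(h).
Premise 1 is O(m ⊃ ~h); contrapositively O(h ⊃ ~m). Since O(h) holds, K gives O(~m).
Premises 5, 7, 9 do not contribute to this derivation.
Hence ~m is obligatory.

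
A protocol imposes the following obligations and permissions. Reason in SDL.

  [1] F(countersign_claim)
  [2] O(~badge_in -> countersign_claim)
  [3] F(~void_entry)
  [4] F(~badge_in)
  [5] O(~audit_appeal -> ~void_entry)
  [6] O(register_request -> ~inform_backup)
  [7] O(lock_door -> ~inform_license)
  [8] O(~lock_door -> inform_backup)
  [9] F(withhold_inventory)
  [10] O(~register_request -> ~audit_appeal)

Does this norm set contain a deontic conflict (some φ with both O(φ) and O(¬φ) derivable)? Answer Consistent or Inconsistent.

Premise 2 is O(~badge_in -> countersign_claim), but O(~badge_in) is not derivable from the premises, so it does not yield O(countersign_claim).
So O(countersign_claim) is not derivable, and the apparent clash with O(~countersign_claim) does not arise.
A world satisfying every obligation exists (e.g. audit_appeal=true, badge_in=true, countersign_claim=false, inform_backup=false, inform_license=false, lock_door=true, register_request=true, void_entry=true, withhold_inventory=false); no atom is both obligatory and forbidden, so the set is consistent.

Consistent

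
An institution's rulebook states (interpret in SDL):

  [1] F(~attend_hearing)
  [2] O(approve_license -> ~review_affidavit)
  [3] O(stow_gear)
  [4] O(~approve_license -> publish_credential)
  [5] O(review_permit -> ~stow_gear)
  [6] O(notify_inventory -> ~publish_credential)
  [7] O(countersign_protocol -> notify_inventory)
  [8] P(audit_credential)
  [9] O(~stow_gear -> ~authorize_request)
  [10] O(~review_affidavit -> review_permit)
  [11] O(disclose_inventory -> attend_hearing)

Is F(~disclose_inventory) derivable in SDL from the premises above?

Premise 11 is O(disclose_inventory -> attend_hearing); even if O(attend_hearing) held, inferring O(disclose_inventory) would be affirming the consequent — invalid.
No other premise forces O(disclose_inventory). An ideal world satisfying every premise can still have ~disclose_inventory true, so F(~disclose_inventory) is not derivable.

No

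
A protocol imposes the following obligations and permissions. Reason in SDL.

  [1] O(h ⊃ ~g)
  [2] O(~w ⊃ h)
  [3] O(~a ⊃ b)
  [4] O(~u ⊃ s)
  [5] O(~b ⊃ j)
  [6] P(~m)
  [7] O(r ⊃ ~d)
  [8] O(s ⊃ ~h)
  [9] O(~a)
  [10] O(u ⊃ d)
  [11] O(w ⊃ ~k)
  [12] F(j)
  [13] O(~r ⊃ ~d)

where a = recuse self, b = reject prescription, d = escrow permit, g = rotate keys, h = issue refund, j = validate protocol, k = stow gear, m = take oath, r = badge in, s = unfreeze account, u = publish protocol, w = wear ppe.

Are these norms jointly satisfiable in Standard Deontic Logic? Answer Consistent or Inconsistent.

Premise 5 is O(~b ⊃ j), but O(~b) is not derivable from the premises, so it does not yield O(j).
So O(j) is not derivable, and the apparent clash with O(~j) does not arise.
A world satisfying every obligation exists (e.g. a=false, b=true, d=false, g=false, h=false, j=false, k=false, m=false, r=false, s=true, u=false, w=true); no atom is both obligatory and forbidden, so the set is consistent.

Consistent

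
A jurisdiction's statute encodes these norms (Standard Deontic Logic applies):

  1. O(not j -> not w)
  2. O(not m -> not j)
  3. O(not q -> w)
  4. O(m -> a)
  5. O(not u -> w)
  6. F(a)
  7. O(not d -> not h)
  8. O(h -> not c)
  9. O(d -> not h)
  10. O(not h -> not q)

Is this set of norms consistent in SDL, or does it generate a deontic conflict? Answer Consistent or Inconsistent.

Premises 7 and 9 are O(not d -> not h) and O(d -> not h); every ideal world satisfies not d or d, so in either case not h holds — hence O(not h).
Applying K to premise 10 (O(not h -> not q)) and O(not h) yields O(not q).
With premise 3, O(not q -> w), the K-axiom yields O(w).
The contrapositive of premise 1 (O(not j -> not w)) is O(w -> j), and O(w) is already established, so O(j).
The contrapositive of premise 2 (O(not m -> not j)) is O(j -> m), and O(j) is already established, so O(m).
Applying K to premise 4 (O(m -> a)) and O(m) yields O(a).
But premise 6, F(a), means O(not a).
We now have both O(a) and O(not a) — a is simultaneously obligatory and forbidden, violating the D-axiom.

Inconsistent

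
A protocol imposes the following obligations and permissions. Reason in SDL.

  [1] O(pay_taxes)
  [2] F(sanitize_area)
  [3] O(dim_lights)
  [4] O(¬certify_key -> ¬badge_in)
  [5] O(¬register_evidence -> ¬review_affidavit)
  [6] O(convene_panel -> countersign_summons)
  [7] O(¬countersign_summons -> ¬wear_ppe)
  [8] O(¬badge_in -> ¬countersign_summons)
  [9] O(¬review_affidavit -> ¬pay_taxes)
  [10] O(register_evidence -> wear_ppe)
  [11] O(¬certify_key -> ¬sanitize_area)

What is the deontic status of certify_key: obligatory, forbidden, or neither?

Premise 1 gives O(pay_taxes).
Premise 9, O(¬review_affidavit -> ¬pay_taxes), contraposes to O(pay_taxes -> review_affidavit); with O(pay_taxes) we get O(review_affidavit).
The contrapositive of premise 5 (O(¬register_evidence -> ¬review_affidavit)) is O(review_affidavit -> register_evidence), and O(review_affidavit) is already established, so O(register_evidence).
From O(register_evidence) and premise 10, O(register_evidence -> wear_ppe), we obtain O(wear_ppe).
The contrapositive of premise 7 (O(¬countersign_summons -> ¬wear_ppe)) is O(wear_ppe -> countersign_summons), and O(wear_ppe) is already established, so O(countersign_summons).
Premise 8, O(¬badge_in -> ¬countersign_summons), contraposes to O(countersign_summons -> badge_in); with O(countersign_summons) we get O(badge_in).
The contrapositive of premise 4 (O(¬certify_key -> ¬badge_in)) is O(badge_in -> certify_key), and O(badge_in) is already established, so O(certify_key).
Premises 2, 3, 6, 11 do not contribute to this derivation.
Hence certify_key is obligatory.

Obligatory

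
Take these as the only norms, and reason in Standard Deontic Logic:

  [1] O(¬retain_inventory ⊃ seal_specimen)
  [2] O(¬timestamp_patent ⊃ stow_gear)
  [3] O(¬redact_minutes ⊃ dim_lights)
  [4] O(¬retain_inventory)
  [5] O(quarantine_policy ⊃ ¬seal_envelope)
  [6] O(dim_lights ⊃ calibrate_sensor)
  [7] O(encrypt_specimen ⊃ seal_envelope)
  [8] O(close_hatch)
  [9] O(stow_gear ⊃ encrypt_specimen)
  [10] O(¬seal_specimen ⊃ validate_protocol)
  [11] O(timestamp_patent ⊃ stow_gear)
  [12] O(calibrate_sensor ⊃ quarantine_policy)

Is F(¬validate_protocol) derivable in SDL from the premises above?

No

Premise 10 is O(¬seal_specimen ⊃ validate_protocol), but O(¬seal_specimen) is not derivable from the premises, so it does not yield O(validate_protocol).
No other premise forces O(validate_protocol). An ideal world satisfying every premise can still have ¬validate_protocol true, so F(¬validate_protocol) is not derivable.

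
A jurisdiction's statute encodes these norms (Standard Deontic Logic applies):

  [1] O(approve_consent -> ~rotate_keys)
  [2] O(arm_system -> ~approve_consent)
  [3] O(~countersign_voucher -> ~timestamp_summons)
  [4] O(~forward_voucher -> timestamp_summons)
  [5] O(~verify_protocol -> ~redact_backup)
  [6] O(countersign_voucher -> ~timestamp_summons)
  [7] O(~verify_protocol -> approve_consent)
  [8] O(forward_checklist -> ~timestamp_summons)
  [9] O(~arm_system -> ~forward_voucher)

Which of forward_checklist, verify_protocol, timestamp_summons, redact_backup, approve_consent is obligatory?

Premises 3 and 6 are O(~countersign_voucher -> ~timestamp_summons) and O(countersign_voucher -> ~timestamp_summons); every ideal world satisfies ~countersign_voucher or countersign_voucher, so in either case ~timestamp_summons holds — hence O(~timestamp_summons).
The contrapositive of premise 4 (O(~forward_voucher -> timestamp_summons)) is O(~timestamp_summons -> forward_voucher), and O(~timestamp_summons) is already established, so O(forward_voucher).
The contrapositive of premise 9 (O(~arm_system -> ~forward_voucher)) is O(forward_voucher -> arm_system), and O(forward_voucher) is already established, so O(arm_system).
From O(arm_system) and premise 2, O(arm_system -> ~approve_consent), we obtain O(~approve_consent).
The contrapositive of premise 7 (O(~verify_protocol -> approve_consent)) is O(~approve_consent -> verify_protocol), and O(~approve_consent) is already established, so O(verify_protocol).
So O(verify_protocol) holds — verify_protocol is obligatory. None of the other listed options is made obligatory by any chain of premises.

verify_protocol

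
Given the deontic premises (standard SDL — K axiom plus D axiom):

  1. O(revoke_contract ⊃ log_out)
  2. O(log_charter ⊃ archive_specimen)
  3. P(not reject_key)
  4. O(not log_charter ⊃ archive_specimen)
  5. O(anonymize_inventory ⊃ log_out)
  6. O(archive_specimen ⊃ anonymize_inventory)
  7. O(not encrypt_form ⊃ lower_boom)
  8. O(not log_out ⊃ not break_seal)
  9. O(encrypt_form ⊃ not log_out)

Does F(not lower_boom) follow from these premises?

Premises 2 and 4 are O(log_charter ⊃ archive_specimen) and O(not log_charter ⊃ archive_specimen); every ideal world satisfies log_charter or not log_charter, so in either case archive_specimen holds — hence O(archive_specimen).
With premise 6, O(archive_specimen ⊃ anonymize_inventory), the K-axiom yields O(anonymize_inventory).
Premise 5 is O(anonymize_inventory ⊃ log_out); since O(anonymize_inventory), deontic closure gives O(log_out).
Premise 9, O(encrypt_form ⊃ not log_out), contraposes to O(log_out ⊃ not encrypt_form); with O(log_out) we get O(not encrypt_form).
With premise 7, O(not encrypt_form ⊃ lower_boom), the K-axiom yields O(lower_boom).
Premises 1, 3, 8 do not contribute to this derivation.
So O(lower_boom) holds, i.e. F(not lower_boom). The claim follows.

Yes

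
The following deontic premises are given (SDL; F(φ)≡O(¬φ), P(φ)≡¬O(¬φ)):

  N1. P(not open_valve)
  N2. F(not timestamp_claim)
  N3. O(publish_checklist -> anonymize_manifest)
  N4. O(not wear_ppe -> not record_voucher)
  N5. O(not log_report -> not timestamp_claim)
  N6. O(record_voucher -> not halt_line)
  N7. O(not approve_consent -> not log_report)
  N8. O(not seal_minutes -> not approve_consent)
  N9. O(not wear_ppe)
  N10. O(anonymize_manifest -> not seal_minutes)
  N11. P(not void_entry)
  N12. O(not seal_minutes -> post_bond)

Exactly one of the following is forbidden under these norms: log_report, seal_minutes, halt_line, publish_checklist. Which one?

F(not timestamp_claim) at premise 2 means O(timestamp_claim).
Premise 5 is O(not log_report -> not timestamp_claim); contrapositively O(timestamp_claim -> log_report). Since O(timestamp_claim) holds, K gives O(log_report).
Premise 7 is O(not approve_consent -> not log_report); contrapositively O(log_report -> approve_consent). Since O(log_report) holds, K gives O(approve_consent).
Premise 8, O(not seal_minutes -> not approve_consent), contraposes to O(approve_consent -> seal_minutes); with O(approve_consent) we get O(seal_minutes).
Premise 10 is O(anonymize_manifest -> not seal_minutes); contrapositively O(seal_minutes -> not anonymize_manifest). Since O(seal_minutes) holds, K gives O(not anonymize_manifest).
Premise 3 is O(publish_checklist -> anonymize_manifest); contrapositively O(not anonymize_manifest -> not publish_checklist). Since O(not anonymize_manifest) holds, K gives O(not publish_checklist).
So O(not publish_checklist) holds, i.e. publish_checklist is forbidden. None of the other listed options is forbidden under the premises.

publish_checklist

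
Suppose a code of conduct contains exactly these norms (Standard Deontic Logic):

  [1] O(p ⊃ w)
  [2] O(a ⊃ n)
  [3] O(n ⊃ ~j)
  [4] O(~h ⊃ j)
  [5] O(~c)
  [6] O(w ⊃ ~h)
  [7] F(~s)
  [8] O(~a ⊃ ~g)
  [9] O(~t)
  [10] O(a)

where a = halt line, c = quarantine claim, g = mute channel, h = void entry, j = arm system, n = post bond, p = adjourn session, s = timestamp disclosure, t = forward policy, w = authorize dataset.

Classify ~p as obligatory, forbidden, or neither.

Obligatory

Premise 10 states O(a) outright.
Applying K to premise 2 (O(a ⊃ n)) and O(a) yields O(n).
Applying K to premise 3 (O(n ⊃ ~j)) and O(n) yields O(~j).
Premise 4, O(~h ⊃ j), contraposes to O(~j ⊃ h); with O(~j) we get O(h).
Premise 6, O(w ⊃ ~h), contraposes to O(h ⊃ ~w); with O(h) we get O(~w).
Premise 1 is O(p ⊃ w); contrapositively O(~w ⊃ ~p). Since O(~w) holds, K gives O(~p).
Premises 5, 7, 8, 9 do not contribute to this derivation.
Hence ~p is obligatory.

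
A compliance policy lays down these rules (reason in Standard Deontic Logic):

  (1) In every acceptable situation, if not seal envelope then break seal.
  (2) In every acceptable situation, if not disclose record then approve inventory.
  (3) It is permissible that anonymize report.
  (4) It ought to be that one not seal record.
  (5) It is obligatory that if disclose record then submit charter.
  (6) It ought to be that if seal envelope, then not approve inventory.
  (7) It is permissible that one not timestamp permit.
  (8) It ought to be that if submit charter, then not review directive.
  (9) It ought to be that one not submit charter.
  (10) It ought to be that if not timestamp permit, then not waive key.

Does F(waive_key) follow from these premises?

No

Premise 10 is O(¬timestamp_permit → ¬waive_key), but O(¬timestamp_permit) is not derivable from the premises (the permission P(¬timestamp_permit) asserts only ¬O(timestamp_permit), not O(¬timestamp_permit)), so it does not yield O(¬waive_key).
No other premise forces O(¬waive_key). An ideal world satisfying every premise can still have waive_key true, so F(waive_key) is not derivable.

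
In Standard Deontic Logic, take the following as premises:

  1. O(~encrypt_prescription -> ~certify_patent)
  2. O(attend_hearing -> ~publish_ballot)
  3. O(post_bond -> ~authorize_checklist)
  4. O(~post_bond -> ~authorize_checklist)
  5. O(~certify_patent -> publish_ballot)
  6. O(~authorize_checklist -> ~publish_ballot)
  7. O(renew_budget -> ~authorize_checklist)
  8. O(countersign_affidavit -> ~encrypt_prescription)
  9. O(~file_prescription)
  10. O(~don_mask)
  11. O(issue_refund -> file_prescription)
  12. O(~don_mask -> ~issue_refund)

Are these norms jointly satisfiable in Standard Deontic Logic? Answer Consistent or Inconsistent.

Consistent

Premise 11 is O(issue_refund -> file_prescription), but O(issue_refund) is not derivable from the premises, so it does not yield O(file_prescription).
So O(file_prescription) is not derivable, and the apparent clash with O(~file_prescription) does not arise.
A world satisfying every obligation exists (e.g. attend_hearing=false, authorize_checklist=false, certify_patent=true, countersign_affidavit=false, don_mask=false, encrypt_prescription=true, file_prescription=false, issue_refund=false, post_bond=false, publish_ballot=false, renew_budget=false); no atom is both obligatory and forbidden, so the set is consistent.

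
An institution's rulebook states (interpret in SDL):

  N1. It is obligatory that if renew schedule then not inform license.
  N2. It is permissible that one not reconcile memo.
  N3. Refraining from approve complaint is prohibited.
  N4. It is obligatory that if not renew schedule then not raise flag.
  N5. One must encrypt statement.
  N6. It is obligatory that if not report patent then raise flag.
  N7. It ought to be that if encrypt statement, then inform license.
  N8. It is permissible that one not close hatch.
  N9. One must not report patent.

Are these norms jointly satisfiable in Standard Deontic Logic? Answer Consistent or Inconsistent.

Inconsistent

From premise 5 we have O(encrypt_statement).
With premise 7, O(encrypt_statement → inform_license), the K-axiom yields O(inform_license).
Premise 1 is O(renew_schedule → ¬inform_license); contrapositively O(inform_license → ¬renew_schedule). Since O(inform_license) holds, K gives O(¬renew_schedule).
Premise 4 is O(¬renew_schedule → ¬raise_flag); since O(¬renew_schedule), deontic closure gives O(¬raise_flag).
Premise 6, O(¬report_patent → raise_flag), contraposes to O(¬raise_flag → report_patent); with O(¬raise_flag) we get O(report_patent).
However, F(report_patent) at premise 9 amounts to O(¬report_patent).
We now have both O(report_patent) and O(¬report_patent) — report_patent is simultaneously obligatory and forbidden, violating the D-axiom.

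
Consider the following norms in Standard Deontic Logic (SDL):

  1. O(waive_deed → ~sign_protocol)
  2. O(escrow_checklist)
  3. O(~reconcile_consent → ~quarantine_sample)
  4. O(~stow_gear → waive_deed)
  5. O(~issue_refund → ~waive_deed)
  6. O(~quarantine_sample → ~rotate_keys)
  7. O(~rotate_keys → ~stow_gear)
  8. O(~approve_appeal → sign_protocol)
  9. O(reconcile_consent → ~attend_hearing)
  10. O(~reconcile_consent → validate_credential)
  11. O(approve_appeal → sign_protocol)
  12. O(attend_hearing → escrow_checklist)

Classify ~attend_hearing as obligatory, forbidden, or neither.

Obligatory

Premises 8 and 11 cover both cases: O(~approve_appeal → sign_protocol) and O(approve_appeal → sign_protocol). Since ~approve_appeal ∨ approve_appeal is a tautology, O(sign_protocol) follows.
Premise 1 is O(waive_deed → ~sign_protocol); contrapositively O(sign_protocol → ~waive_deed). Since O(sign_protocol) holds, K gives O(~waive_deed).
Premise 4, O(~stow_gear → waive_deed), contraposes to O(~waive_deed → stow_gear); with O(~waive_deed) we get O(stow_gear).
Premise 7 is O(~rotate_keys → ~stow_gear); contrapositively O(stow_gear → rotate_keys). Since O(stow_gear) holds, K gives O(rotate_keys).
Premise 6 is O(~quarantine_sample → ~rotate_keys); contrapositively O(rotate_keys → quarantine_sample). Since O(rotate_keys) holds, K gives O(quarantine_sample).
Premise 3 is O(~reconcile_consent → ~quarantine_sample); contrapositively O(quarantine_sample → reconcile_consent). Since O(quarantine_sample) holds, K gives O(reconcile_consent).
Applying K to premise 9 (O(reconcile_consent → ~attend_hearing)) and O(reconcile_consent) yields O(~attend_hearing).
Premises 2, 5, 10, 12 do not contribute to this derivation.
Hence ~attend_hearing is obligatory.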